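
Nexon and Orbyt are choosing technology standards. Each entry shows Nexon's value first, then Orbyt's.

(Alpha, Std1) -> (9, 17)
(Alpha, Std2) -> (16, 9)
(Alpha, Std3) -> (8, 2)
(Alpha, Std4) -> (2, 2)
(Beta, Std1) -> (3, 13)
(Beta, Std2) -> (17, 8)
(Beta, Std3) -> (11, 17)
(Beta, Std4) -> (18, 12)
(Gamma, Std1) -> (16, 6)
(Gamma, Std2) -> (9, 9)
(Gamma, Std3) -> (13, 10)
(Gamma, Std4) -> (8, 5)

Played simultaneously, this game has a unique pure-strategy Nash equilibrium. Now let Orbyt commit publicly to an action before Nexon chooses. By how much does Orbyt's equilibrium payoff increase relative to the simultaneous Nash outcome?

2

Solve by backward induction (Orbyt leads).
- Std1: BR = Gamma, leader payoff 6.
- Std2: BR = Beta, leader payoff 8.
- Std3: BR = Gamma, leader payoff 10.
- Std4: BR = Beta, leader payoff 12.
Orbyt's induced payoffs are 6, 8, 10, 12, so Orbyt commits to Std4. Subgame-perfect outcome: (Beta, Std4) with payoffs (18, 12).
Under simultaneous play:
Nexon's best replies: Std1→Gamma; Std2→Beta; Std3→Gamma; Std4→Beta.
Orbyt's best replies: Alpha→Std1; Beta→Std3; Gamma→Std3.
Only (Gamma, Std3) has each player best-responding; Nash payoffs (13, 10).
Orbyt's commitment gain: 12 − 10 = 2.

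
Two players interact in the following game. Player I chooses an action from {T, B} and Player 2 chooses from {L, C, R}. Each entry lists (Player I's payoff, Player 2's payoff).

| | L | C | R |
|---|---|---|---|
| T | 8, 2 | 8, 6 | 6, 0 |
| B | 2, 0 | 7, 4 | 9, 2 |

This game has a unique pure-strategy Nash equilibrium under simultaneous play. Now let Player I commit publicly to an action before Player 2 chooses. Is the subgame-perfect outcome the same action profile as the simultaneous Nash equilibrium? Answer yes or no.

yes

Solve by backward induction (Player I leads).
- T: BR = C, leader payoff 8.
- B: BR = C, leader payoff 7.
Player I's induced payoffs are 8, 7, so Player I commits to T. Subgame-perfect outcome: (T, C) with payoffs (8, 6).
Under simultaneous play:
Player I's best replies: L→T; C→T; R→B.
Player 2's best replies: T→C; B→C.
Only (T, C) has each player best-responding; Nash payoffs (8, 6).
Sequential outcome (T, C) coincides with the Nash profile (T, C).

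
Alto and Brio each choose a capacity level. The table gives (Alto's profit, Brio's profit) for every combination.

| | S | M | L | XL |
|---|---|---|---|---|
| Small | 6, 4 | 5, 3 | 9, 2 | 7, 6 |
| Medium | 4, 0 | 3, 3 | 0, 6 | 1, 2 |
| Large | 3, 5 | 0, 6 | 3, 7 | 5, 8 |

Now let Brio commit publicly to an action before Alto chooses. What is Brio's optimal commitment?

XL

Backward induction with Brio moving first.
- S → Alto plays Small (best of 6, 4, 3); Brio gets 4.
- M → Alto plays Small (best of 5, 3, 0); Brio gets 3.
- L → Alto plays Small (best of 9, 0, 3); Brio gets 2.
- XL → Alto plays Small (best of 7, 1, 5); Brio gets 6.
Among 4, 3, 2, 6, the best is 6 at XL. Subgame-perfect outcome: (Small, XL) with payoffs (7, 6).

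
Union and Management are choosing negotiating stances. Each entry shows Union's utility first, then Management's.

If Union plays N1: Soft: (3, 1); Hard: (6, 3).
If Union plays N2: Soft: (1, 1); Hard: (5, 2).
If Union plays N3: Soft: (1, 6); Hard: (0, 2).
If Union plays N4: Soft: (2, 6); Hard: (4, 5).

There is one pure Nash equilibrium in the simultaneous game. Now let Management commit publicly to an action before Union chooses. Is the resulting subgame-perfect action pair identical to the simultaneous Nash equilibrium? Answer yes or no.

yes

Solve by backward induction (Management leads).
- Soft: Union compares 3, 1, 1, 2 and picks N1; Management would get 1.
- Hard: Union compares 6, 5, 0, 4 and picks N1; Management would get 3.
Maximizing over 1, 3, Management chooses Hard. Subgame-perfect outcome: (N1, Hard) with payoffs (6, 3).
Now find the simultaneous Nash equilibrium.
Union's best replies: Soft→N1; Hard→N1.
Management's best replies: N1→Hard; N2→Hard; N3→Soft; N4→Soft.
The unique mutual best reply is (N1, Hard), giving (6, 3).
Sequential outcome (N1, Hard) coincides with the Nash profile (N1, Hard).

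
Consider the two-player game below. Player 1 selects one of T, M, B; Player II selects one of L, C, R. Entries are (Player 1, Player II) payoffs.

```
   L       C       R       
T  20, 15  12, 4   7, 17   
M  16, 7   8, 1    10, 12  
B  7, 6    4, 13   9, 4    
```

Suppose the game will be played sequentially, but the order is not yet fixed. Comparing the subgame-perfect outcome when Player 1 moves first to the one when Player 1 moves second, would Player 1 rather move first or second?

second

If Player 1 leads: Player II's best replies are T→R, M→R, B→C; Player 1's induced payoffs 7, 10, 4; outcome (M, R), payoffs (10, 12).
If Player II leads: Player 1's best replies are L→T, C→T, R→M; Player II's induced payoffs 15, 4, 12; outcome (T, L), payoffs (20, 15).
Player 1 gets 10 moving first and 20 moving second, so Player 1 prefers to move second.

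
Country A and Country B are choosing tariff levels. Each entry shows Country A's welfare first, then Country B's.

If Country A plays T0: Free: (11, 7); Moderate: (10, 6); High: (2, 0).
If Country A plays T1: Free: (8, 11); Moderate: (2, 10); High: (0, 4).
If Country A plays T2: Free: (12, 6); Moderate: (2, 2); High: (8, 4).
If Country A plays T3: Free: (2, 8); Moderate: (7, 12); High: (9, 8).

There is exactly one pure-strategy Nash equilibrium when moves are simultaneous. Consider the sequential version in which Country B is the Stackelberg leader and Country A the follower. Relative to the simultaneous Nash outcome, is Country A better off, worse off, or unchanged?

worse off

Solve by backward induction (Country B leads).
- Free: Country A compares 11, 8, 12, 2 and picks T2; Country B would get 6.
- Moderate: Country A compares 10, 2, 2, 7 and picks T0; Country B would get 6.
- High: Country A compares 2, 0, 8, 9 and picks T3; Country B would get 8.
Country B's induced payoffs are 6, 6, 8, so Country B commits to High. Subgame-perfect outcome: (T3, High) with payoffs (9, 8).
Now find the simultaneous Nash equilibrium.
Country A's best replies: Free→T2; Moderate→T0; High→T3.
Country B's best replies: T0→Free; T1→Free; T2→Free; T3→Moderate.
The unique mutual best reply is (T2, Free), giving (12, 6).
Country A earns 9 sequentially versus 12 at the Nash outcome: worse off.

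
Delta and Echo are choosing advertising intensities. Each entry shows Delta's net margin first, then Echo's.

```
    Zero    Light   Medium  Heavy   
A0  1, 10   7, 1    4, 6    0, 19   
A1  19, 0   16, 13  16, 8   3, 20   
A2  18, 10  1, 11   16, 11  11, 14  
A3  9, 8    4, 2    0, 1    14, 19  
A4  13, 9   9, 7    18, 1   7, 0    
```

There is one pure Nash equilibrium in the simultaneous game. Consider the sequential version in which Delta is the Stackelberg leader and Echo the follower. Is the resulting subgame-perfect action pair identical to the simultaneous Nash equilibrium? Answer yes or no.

yes

Backward induction with Delta moving first.
- A0 → Echo plays Heavy (best of 10, 1, 6, 19); Delta gets 0.
- A1 → Echo plays Heavy (best of 0, 13, 8, 20); Delta gets 3.
- A2 → Echo plays Heavy (best of 10, 11, 11, 14); Delta gets 11.
- A3 → Echo plays Heavy (best of 8, 2, 1, 19); Delta gets 14.
- A4 → Echo plays Zero (best of 9, 7, 1, 0); Delta gets 13.
Delta's induced payoffs are 0, 3, 11, 14, 13, so Delta commits to A3. Subgame-perfect outcome: (A3, Heavy) with payoffs (14, 19).
Under simultaneous play:
Delta's best replies: Zero→A1; Light→A1; Medium→A4; Heavy→A3.
Echo's best replies: A0→Heavy; A1→Heavy; A2→Heavy; A3→Heavy; A4→Zero.
The unique mutual best reply is (A3, Heavy), giving (14, 19).
Sequential outcome (A3, Heavy) coincides with the Nash profile (A3, Heavy).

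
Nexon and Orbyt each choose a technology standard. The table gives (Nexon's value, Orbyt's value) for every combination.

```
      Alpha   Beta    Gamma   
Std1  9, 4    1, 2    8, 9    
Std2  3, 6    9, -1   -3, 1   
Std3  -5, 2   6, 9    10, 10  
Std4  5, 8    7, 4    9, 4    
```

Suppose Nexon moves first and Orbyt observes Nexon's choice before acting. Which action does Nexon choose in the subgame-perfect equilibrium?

Orbyt best-responds to each possible Nexon move:
- Std1: BR = Gamma, leader payoff 8.
- Std2: BR = Alpha, leader payoff 3.
- Std3: BR = Gamma, leader payoff 10.
- Std4: BR = Alpha, leader payoff 5.
Among 8, 3, 10, 5, the best is 10 at Std3. Subgame-perfect outcome: (Std3, Gamma) with payoffs (10, 10).

Std3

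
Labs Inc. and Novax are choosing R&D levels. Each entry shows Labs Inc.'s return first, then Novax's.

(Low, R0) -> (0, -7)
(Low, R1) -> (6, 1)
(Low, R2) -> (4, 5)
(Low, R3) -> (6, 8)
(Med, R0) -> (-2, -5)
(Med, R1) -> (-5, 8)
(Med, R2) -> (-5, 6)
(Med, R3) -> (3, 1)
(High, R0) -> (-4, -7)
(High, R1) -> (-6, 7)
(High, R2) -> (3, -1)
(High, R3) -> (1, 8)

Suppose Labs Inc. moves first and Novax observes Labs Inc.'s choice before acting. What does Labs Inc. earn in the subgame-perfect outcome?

6

Solve by backward induction (Labs Inc. leads).
- Low: Novax compares -7, 1, 5, 8 and picks R3; Labs Inc. would get 6.
- Med: Novax compares -5, 8, 6, 1 and picks R1; Labs Inc. would get -5.
- High: Novax compares -7, 7, -1, 8 and picks R3; Labs Inc. would get 1.
Among 6, -5, 1, the best is 6 at Low. Subgame-perfect outcome: (Low, R3) with payoffs (6, 8).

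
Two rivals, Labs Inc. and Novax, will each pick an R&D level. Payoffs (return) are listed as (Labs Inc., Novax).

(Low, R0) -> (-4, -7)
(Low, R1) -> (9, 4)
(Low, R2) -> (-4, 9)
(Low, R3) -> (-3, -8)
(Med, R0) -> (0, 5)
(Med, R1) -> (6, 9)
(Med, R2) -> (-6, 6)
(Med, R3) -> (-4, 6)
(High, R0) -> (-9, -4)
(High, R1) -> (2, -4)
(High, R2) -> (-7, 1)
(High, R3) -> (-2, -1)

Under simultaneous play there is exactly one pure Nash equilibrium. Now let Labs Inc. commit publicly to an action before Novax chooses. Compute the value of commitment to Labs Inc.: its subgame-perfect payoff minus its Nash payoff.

10

Novax best-responds to each possible Labs Inc. move:
- Low: BR = R2, leader payoff -4.
- Med: BR = R1, leader payoff 6.
- High: BR = R2, leader payoff -7.
Among -4, 6, -7, the best is 6 at Med. Subgame-perfect outcome: (Med, R1) with payoffs (6, 9).
For the simultaneous game, intersect best replies.
Labs Inc.'s best replies: R0→Med; R1→Low; R2→Low; R3→High.
Novax's best replies: Low→R2; Med→R1; High→R2.
The unique mutual best reply is (Low, R2), giving (-4, 9).
Labs Inc.'s commitment gain: 6 − -4 = 10.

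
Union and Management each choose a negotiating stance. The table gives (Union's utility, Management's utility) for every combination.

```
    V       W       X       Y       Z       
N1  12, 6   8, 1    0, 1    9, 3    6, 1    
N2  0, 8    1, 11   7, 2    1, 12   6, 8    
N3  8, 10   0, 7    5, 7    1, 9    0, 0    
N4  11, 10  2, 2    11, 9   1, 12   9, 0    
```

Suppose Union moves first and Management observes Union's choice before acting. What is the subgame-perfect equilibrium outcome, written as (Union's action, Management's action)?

Solve by backward induction (Union leads).
- N1: Management compares 6, 1, 1, 3, 1 and picks V; Union would get 12.
- N2: Management compares 8, 11, 2, 12, 8 and picks Y; Union would get 1.
- N3: Management compares 10, 7, 7, 9, 0 and picks V; Union would get 8.
- N4: Management compares 10, 2, 9, 12, 0 and picks Y; Union would get 1.
Among 12, 1, 8, 1, the best is 12 at N1. Subgame-perfect outcome: (N1, V) with payoffs (12, 6).

(N1, V)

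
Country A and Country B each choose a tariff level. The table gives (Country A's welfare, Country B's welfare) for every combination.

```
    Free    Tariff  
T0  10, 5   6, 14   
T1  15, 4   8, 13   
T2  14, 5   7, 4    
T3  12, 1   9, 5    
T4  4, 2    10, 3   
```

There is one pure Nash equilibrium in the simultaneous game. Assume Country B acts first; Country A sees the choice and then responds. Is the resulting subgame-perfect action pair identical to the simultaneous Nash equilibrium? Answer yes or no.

no

Solve by backward induction (Country B leads).
- Free → Country A plays T1 (best of 10, 15, 14, 12, 4); Country B gets 4.
- Tariff → Country A plays T4 (best of 6, 8, 7, 9, 10); Country B gets 3.
Maximizing over 4, 3, Country B chooses Free. Subgame-perfect outcome: (T1, Free) with payoffs (15, 4).
Under simultaneous play:
Country A's best replies: Free→T1; Tariff→T4.
Country B's best replies: T0→Tariff; T1→Tariff; T2→Free; T3→Tariff; T4→Tariff.
The unique mutual best reply is (T4, Tariff), giving (10, 3).
Sequential outcome (T1, Free) differs from the Nash profile (T4, Tariff).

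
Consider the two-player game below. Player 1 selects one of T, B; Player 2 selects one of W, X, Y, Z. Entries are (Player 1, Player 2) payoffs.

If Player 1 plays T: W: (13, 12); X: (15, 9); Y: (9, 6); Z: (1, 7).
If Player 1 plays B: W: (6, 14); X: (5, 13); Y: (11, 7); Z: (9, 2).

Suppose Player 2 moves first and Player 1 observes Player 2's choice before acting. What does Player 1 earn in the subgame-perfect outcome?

Backward induction with Player 2 moving first.
- W: BR = T, leader payoff 12.
- X: BR = T, leader payoff 9.
- Y: BR = B, leader payoff 7.
- Z: BR = B, leader payoff 2.
Among 12, 9, 7, 2, the best is 12 at W. Subgame-perfect outcome: (T, W) with payoffs (13, 12).

13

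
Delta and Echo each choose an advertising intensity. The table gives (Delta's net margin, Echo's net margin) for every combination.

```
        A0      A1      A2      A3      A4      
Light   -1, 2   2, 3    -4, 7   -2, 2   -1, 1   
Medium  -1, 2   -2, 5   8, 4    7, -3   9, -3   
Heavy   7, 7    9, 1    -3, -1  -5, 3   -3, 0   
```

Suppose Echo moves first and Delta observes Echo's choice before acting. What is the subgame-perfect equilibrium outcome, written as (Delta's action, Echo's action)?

(Heavy, A0)

Solve by backward induction (Echo leads).
- A0 → Delta plays Heavy (best of -1, -1, 7); Echo gets 7.
- A1 → Delta plays Heavy (best of 2, -2, 9); Echo gets 1.
- A2 → Delta plays Medium (best of -4, 8, -3); Echo gets 4.
- A3 → Delta plays Medium (best of -2, 7, -5); Echo gets -3.
- A4 → Delta plays Medium (best of -1, 9, -3); Echo gets -3.
Among 7, 1, 4, -3, -3, the best is 7 at A0. Subgame-perfect outcome: (Heavy, A0) with payoffs (7, 7).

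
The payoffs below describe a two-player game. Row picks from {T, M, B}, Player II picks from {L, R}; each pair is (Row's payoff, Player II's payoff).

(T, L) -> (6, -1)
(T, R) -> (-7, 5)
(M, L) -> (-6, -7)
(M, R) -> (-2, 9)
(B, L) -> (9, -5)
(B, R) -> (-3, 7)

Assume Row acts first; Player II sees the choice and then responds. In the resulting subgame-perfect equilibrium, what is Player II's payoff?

9

Player II best-responds to each possible Row move:
- T: Player II compares -1, 5 and picks R; Row would get -7.
- M: Player II compares -7, 9 and picks R; Row would get -2.
- B: Player II compares -5, 7 and picks R; Row would get -3.
Among -7, -2, -3, the best is -2 at M. Subgame-perfect outcome: (M, R) with payoffs (-2, 9).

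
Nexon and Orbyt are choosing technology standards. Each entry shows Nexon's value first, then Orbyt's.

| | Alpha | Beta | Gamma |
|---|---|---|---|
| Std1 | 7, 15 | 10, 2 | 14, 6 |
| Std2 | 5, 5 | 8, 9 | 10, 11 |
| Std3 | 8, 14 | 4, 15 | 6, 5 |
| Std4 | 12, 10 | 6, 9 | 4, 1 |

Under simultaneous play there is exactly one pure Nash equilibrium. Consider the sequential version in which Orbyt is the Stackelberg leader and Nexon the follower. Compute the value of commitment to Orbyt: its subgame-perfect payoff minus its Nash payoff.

Work backward from Nexon's decision.
- Alpha → Nexon plays Std4 (best of 7, 5, 8, 12); Orbyt gets 10.
- Beta → Nexon plays Std1 (best of 10, 8, 4, 6); Orbyt gets 2.
- Gamma → Nexon plays Std1 (best of 14, 10, 6, 4); Orbyt gets 6.
Orbyt's induced payoffs are 10, 2, 6, so Orbyt commits to Alpha. Subgame-perfect outcome: (Std4, Alpha) with payoffs (12, 10).
Now find the simultaneous Nash equilibrium.
Nexon's best replies: Alpha→Std4; Beta→Std1; Gamma→Std1.
Orbyt's best replies: Std1→Alpha; Std2→Gamma; Std3→Beta; Std4→Alpha.
The unique mutual best reply is (Std4, Alpha), giving (12, 10).
Orbyt's commitment gain: 10 − 10 = 0.

0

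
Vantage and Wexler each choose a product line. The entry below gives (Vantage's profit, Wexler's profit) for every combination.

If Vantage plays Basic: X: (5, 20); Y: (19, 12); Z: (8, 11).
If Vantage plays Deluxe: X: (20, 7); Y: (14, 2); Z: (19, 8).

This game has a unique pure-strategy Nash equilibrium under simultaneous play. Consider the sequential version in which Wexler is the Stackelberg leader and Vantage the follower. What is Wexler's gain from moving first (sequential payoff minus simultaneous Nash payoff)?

4

Vantage best-responds to each possible Wexler move:
- X → Vantage plays Deluxe (best of 5, 20); Wexler gets 7.
- Y → Vantage plays Basic (best of 19, 14); Wexler gets 12.
- Z → Vantage plays Deluxe (best of 8, 19); Wexler gets 8.
Wexler's induced payoffs are 7, 12, 8, so Wexler commits to Y. Subgame-perfect outcome: (Basic, Y) with payoffs (19, 12).
Now find the simultaneous Nash equilibrium.
Vantage's best replies: X→Deluxe; Y→Basic; Z→Deluxe.
Wexler's best replies: Basic→X; Deluxe→Z.
Only (Deluxe, Z) has each player best-responding; Nash payoffs (19, 8).
Wexler's commitment gain: 12 − 8 = 4.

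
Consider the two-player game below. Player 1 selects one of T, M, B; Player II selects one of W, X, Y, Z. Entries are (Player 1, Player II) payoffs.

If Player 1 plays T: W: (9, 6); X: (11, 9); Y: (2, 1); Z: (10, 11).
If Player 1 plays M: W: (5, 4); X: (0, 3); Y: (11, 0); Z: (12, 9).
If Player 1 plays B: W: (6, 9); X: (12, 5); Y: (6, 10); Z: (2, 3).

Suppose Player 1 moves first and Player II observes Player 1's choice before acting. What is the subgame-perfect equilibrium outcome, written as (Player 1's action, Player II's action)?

(M, Z)

Work backward from Player II's decision.
- T: Player II compares 6, 9, 1, 11 and picks Z; Player 1 would get 10.
- M: Player II compares 4, 3, 0, 9 and picks Z; Player 1 would get 12.
- B: Player II compares 9, 5, 10, 3 and picks Y; Player 1 would get 6.
Player 1's induced payoffs are 10, 12, 6, so Player 1 commits to M. Subgame-perfect outcome: (M, Z) with payoffs (12, 9).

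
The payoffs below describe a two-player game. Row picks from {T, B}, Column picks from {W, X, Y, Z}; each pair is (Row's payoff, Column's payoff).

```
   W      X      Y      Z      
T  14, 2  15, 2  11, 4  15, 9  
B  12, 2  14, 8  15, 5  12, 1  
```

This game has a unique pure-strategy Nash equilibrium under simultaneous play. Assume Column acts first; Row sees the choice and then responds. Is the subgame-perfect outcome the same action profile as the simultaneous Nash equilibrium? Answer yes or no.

Row best-responds to each possible Column move:
- W: Row compares 14, 12 and picks T; Column would get 2.
- X: Row compares 15, 14 and picks T; Column would get 2.
- Y: Row compares 11, 15 and picks B; Column would get 5.
- Z: Row compares 15, 12 and picks T; Column would get 9.
Among 2, 2, 5, 9, the best is 9 at Z. Subgame-perfect outcome: (T, Z) with payoffs (15, 9).
Under simultaneous play:
Row's best replies: W→T; X→T; Y→B; Z→T.
Column's best replies: T→Z; B→X.
The unique mutual best reply is (T, Z), giving (15, 9).
Sequential outcome (T, Z) coincides with the Nash profile (T, Z).

yes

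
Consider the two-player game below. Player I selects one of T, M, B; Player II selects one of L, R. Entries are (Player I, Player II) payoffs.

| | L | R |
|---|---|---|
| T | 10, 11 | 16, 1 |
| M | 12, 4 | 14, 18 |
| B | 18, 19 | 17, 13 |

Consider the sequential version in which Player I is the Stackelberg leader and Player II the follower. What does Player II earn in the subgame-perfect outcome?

Backward induction with Player I moving first.
- T → Player II plays L (best of 11, 1); Player I gets 10.
- M → Player II plays R (best of 4, 18); Player I gets 14.
- B → Player II plays L (best of 19, 13); Player I gets 18.
Player I's induced payoffs are 10, 14, 18, so Player I commits to B. Subgame-perfect outcome: (B, L) with payoffs (18, 19).

19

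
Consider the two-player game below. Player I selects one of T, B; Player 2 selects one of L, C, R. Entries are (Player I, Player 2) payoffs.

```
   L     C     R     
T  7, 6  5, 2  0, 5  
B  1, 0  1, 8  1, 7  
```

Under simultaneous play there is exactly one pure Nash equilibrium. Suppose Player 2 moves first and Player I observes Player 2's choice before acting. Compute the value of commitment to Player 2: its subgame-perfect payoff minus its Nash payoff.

Player I best-responds to each possible Player 2 move:
- L: Player I compares 7, 1 and picks T; Player 2 would get 6.
- C: Player I compares 5, 1 and picks T; Player 2 would get 2.
- R: Player I compares 0, 1 and picks B; Player 2 would get 7.
Maximizing over 6, 2, 7, Player 2 chooses R. Subgame-perfect outcome: (B, R) with payoffs (1, 7).
For the simultaneous game, intersect best replies.
Player I's best replies: L→T; C→T; R→B.
Player 2's best replies: T→L; B→C.
Only (T, L) has each player best-responding; Nash payoffs (7, 6).
Player 2's commitment gain: 7 − 6 = 1.

1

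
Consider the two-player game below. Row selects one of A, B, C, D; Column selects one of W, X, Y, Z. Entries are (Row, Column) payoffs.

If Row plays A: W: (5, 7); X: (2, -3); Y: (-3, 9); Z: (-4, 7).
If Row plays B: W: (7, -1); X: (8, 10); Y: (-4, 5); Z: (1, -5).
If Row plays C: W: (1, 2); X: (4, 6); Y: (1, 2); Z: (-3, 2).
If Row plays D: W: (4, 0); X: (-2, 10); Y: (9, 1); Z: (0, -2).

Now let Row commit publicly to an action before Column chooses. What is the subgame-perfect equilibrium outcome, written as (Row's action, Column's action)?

Backward induction with Row moving first.
- A → Column plays Y (best of 7, -3, 9, 7); Row gets -3.
- B → Column plays X (best of -1, 10, 5, -5); Row gets 8.
- C → Column plays X (best of 2, 6, 2, 2); Row gets 4.
- D → Column plays X (best of 0, 10, 1, -2); Row gets -2.
Row's induced payoffs are -3, 8, 4, -2, so Row commits to B. Subgame-perfect outcome: (B, X) with payoffs (8, 10).

(B, X)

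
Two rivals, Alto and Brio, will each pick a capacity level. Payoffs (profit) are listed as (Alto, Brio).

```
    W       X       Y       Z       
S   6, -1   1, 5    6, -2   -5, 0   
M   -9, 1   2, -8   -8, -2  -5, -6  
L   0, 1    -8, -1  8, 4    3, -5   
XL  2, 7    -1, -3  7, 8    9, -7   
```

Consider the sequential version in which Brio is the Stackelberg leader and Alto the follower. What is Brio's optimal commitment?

Y

Backward induction with Brio moving first.
- W → Alto plays S (best of 6, -9, 0, 2); Brio gets -1.
- X → Alto plays M (best of 1, 2, -8, -1); Brio gets -8.
- Y → Alto plays L (best of 6, -8, 8, 7); Brio gets 4.
- Z → Alto plays XL (best of -5, -5, 3, 9); Brio gets -7.
Maximizing over -1, -8, 4, -7, Brio chooses Y. Subgame-perfect outcome: (L, Y) with payoffs (8, 4).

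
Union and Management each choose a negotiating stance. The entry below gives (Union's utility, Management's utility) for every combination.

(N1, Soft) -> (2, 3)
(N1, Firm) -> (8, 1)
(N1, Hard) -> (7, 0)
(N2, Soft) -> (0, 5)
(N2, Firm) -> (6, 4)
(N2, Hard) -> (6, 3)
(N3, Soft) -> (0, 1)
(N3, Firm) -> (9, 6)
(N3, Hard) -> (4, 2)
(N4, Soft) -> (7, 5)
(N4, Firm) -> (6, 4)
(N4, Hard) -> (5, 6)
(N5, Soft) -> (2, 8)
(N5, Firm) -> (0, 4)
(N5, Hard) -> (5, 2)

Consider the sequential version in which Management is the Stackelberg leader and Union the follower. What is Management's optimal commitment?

Work backward from Union's decision.
- Soft: BR = N4, leader payoff 5.
- Firm: BR = N3, leader payoff 6.
- Hard: BR = N1, leader payoff 0.
Management's induced payoffs are 5, 6, 0, so Management commits to Firm. Subgame-perfect outcome: (N3, Firm) with payoffs (9, 6).

Firm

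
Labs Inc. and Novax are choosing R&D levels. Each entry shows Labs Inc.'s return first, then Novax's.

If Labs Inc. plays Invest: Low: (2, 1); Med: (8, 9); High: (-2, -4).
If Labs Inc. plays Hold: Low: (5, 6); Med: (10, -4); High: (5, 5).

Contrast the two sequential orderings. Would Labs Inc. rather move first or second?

first

If Labs Inc. leads: Novax's best replies are Invest→Med, Hold→Low; Labs Inc.'s induced payoffs 8, 5; outcome (Invest, Med), payoffs (8, 9).
If Novax leads: Labs Inc.'s best replies are Low→Hold, Med→Hold, High→Hold; Novax's induced payoffs 6, -4, 5; outcome (Hold, Low), payoffs (5, 6).
Labs Inc. gets 8 moving first and 5 moving second, so Labs Inc. prefers to move first.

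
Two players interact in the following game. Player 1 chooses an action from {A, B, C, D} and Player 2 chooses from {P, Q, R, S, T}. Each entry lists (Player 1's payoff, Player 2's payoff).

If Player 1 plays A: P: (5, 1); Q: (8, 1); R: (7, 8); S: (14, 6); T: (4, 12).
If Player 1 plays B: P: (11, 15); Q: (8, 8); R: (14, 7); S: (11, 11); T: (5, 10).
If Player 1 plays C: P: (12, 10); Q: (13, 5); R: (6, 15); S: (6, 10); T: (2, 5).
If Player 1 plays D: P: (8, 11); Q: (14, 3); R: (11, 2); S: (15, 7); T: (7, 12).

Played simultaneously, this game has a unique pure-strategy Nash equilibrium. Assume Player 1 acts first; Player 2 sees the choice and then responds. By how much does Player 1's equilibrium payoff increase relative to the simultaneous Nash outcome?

4

Backward induction with Player 1 moving first.
- A → Player 2 plays T (best of 1, 1, 8, 6, 12); Player 1 gets 4.
- B → Player 2 plays P (best of 15, 8, 7, 11, 10); Player 1 gets 11.
- C → Player 2 plays R (best of 10, 5, 15, 10, 5); Player 1 gets 6.
- D → Player 2 plays T (best of 11, 3, 2, 7, 12); Player 1 gets 7.
Player 1's induced payoffs are 4, 11, 6, 7, so Player 1 commits to B. Subgame-perfect outcome: (B, P) with payoffs (11, 15).
For the simultaneous game, intersect best replies.
Player 1's best replies: P→C; Q→D; R→B; S→D; T→D.
Player 2's best replies: A→T; B→P; C→R; D→T.
Only (D, T) has each player best-responding; Nash payoffs (7, 12).
Player 1's commitment gain: 11 − 7 = 4.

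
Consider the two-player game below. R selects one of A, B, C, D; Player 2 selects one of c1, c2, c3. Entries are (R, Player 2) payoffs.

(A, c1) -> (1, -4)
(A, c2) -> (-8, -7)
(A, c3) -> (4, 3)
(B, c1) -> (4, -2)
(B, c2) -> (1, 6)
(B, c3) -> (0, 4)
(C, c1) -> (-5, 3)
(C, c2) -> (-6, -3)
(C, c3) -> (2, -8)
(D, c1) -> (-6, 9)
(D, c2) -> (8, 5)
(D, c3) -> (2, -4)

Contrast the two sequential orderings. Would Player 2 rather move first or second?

If R leads: Player 2's best replies are A→c3, B→c2, C→c1, D→c1; R's induced payoffs 4, 1, -5, -6; outcome (A, c3), payoffs (4, 3).
If Player 2 leads: R's best replies are c1→B, c2→D, c3→A; Player 2's induced payoffs -2, 5, 3; outcome (D, c2), payoffs (8, 5).
Player 2 gets 5 moving first and 3 moving second, so Player 2 prefers to move first.

first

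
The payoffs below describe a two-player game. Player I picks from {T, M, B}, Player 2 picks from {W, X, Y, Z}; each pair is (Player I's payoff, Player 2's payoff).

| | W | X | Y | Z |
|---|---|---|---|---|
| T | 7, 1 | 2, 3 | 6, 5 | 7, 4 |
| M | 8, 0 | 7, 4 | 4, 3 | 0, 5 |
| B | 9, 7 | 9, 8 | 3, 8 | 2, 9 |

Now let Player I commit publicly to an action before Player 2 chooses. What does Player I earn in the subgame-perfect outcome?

6

Backward induction with Player I moving first.
- T: BR = Y, leader payoff 6.
- M: BR = Z, leader payoff 0.
- B: BR = Z, leader payoff 2.
Among 6, 0, 2, the best is 6 at T. Subgame-perfect outcome: (T, Y) with payoffs (6, 5).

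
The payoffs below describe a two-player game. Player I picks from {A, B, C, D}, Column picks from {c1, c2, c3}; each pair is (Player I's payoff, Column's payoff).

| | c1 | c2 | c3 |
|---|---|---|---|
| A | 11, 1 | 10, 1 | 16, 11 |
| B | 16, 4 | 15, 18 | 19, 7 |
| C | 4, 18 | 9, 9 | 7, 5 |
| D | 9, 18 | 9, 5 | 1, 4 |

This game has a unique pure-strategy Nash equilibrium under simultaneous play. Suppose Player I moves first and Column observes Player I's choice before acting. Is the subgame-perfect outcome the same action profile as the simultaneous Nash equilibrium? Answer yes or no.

Column best-responds to each possible Player I move:
- A → Column plays c3 (best of 1, 1, 11); Player I gets 16.
- B → Column plays c2 (best of 4, 18, 7); Player I gets 15.
- C → Column plays c1 (best of 18, 9, 5); Player I gets 4.
- D → Column plays c1 (best of 18, 5, 4); Player I gets 9.
Among 16, 15, 4, 9, the best is 16 at A. Subgame-perfect outcome: (A, c3) with payoffs (16, 11).
Under simultaneous play:
Player I's best replies: c1→B; c2→B; c3→B.
Column's best replies: A→c3; B→c2; C→c1; D→c1.
The unique mutual best reply is (B, c2), giving (15, 18).
Sequential outcome (A, c3) differs from the Nash profile (B, c2).

no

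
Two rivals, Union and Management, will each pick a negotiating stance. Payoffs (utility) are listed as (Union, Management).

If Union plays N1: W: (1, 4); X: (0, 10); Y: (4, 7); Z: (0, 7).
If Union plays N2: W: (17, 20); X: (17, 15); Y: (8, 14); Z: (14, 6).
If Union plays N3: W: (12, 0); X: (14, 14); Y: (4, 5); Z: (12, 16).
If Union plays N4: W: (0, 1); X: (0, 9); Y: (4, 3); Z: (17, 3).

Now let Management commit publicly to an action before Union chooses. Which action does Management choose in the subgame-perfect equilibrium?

W

Union best-responds to each possible Management move:
- W: BR = N2, leader payoff 20.
- X: BR = N2, leader payoff 15.
- Y: BR = N2, leader payoff 14.
- Z: BR = N4, leader payoff 3.
Among 20, 15, 14, 3, the best is 20 at W. Subgame-perfect outcome: (N2, W) with payoffs (17, 20).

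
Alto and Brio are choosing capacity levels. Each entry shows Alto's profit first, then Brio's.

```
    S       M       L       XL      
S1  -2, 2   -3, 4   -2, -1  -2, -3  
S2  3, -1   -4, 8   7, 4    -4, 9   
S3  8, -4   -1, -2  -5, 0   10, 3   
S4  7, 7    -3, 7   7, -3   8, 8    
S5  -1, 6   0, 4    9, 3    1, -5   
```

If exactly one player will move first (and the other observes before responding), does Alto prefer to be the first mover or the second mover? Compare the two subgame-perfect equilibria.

first

If Alto leads: Brio's best replies are S1→M, S2→XL, S3→XL, S4→XL, S5→S; Alto's induced payoffs -3, -4, 10, 8, -1; outcome (S3, XL), payoffs (10, 3).
If Brio leads: Alto's best replies are S→S3, M→S5, L→S5, XL→S3; Brio's induced payoffs -4, 4, 3, 3; outcome (S5, M), payoffs (0, 4).
Alto gets 10 moving first and 0 moving second, so Alto prefers to move first.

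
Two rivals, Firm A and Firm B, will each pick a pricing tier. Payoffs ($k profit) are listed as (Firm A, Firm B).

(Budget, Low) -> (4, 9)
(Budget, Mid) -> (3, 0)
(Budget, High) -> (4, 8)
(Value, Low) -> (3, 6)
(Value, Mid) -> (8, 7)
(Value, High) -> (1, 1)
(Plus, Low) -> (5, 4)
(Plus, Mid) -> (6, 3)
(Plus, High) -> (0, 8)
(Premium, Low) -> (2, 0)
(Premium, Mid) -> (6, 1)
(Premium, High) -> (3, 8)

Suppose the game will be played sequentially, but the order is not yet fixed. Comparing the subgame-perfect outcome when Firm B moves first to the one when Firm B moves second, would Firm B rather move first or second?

If Firm A leads: Firm B's best replies are Budget→Low, Value→Mid, Plus→High, Premium→High; Firm A's induced payoffs 4, 8, 0, 3; outcome (Value, Mid), payoffs (8, 7).
If Firm B leads: Firm A's best replies are Low→Plus, Mid→Value, High→Budget; Firm B's induced payoffs 4, 7, 8; outcome (Budget, High), payoffs (4, 8).
Firm B gets 8 moving first and 7 moving second, so Firm B prefers to move first.

first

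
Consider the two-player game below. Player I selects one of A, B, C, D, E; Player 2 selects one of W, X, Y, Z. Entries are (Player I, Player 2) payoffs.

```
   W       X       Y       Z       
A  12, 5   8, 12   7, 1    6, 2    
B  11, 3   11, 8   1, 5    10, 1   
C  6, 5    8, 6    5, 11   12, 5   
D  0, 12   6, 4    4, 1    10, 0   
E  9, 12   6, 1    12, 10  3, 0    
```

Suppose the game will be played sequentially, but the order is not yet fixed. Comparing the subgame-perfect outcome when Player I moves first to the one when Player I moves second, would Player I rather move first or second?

second

If Player I leads: Player 2's best replies are A→X, B→X, C→Y, D→W, E→W; Player I's induced payoffs 8, 11, 5, 0, 9; outcome (B, X), payoffs (11, 8).
If Player 2 leads: Player I's best replies are W→A, X→B, Y→E, Z→C; Player 2's induced payoffs 5, 8, 10, 5; outcome (E, Y), payoffs (12, 10).
Player I gets 11 moving first and 12 moving second, so Player I prefers to move second.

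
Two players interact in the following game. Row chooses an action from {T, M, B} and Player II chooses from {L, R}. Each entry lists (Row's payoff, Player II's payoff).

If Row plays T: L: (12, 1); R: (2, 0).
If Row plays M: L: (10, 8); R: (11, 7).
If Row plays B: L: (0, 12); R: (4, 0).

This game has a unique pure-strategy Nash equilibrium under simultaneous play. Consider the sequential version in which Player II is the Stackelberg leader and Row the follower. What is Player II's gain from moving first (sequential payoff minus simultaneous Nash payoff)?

Work backward from Row's decision.
- L → Row plays T (best of 12, 10, 0); Player II gets 1.
- R → Row plays M (best of 2, 11, 4); Player II gets 7.
Maximizing over 1, 7, Player II chooses R. Subgame-perfect outcome: (M, R) with payoffs (11, 7).
Now find the simultaneous Nash equilibrium.
Row's best replies: L→T; R→M.
Player II's best replies: T→L; M→L; B→L.
The unique mutual best reply is (T, L), giving (12, 1).
Player II's commitment gain: 7 − 1 = 6.

6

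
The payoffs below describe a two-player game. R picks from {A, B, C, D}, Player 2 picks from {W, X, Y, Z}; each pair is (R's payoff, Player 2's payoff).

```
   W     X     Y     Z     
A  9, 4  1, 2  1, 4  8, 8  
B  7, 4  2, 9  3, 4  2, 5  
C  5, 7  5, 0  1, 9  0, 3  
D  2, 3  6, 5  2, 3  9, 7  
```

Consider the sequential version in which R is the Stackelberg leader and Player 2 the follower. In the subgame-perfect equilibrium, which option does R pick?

D

Solve by backward induction (R leads).
- A: Player 2 compares 4, 2, 4, 8 and picks Z; R would get 8.
- B: Player 2 compares 4, 9, 4, 5 and picks X; R would get 2.
- C: Player 2 compares 7, 0, 9, 3 and picks Y; R would get 1.
- D: Player 2 compares 3, 5, 3, 7 and picks Z; R would get 9.
Among 8, 2, 1, 9, the best is 9 at D. Subgame-perfect outcome: (D, Z) with payoffs (9, 7).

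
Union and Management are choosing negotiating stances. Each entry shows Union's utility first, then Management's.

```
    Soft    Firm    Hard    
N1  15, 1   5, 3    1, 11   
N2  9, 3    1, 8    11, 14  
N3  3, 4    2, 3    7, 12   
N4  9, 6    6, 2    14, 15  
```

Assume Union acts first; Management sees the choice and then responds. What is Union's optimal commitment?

Solve by backward induction (Union leads).
- N1 → Management plays Hard (best of 1, 3, 11); Union gets 1.
- N2 → Management plays Hard (best of 3, 8, 14); Union gets 11.
- N3 → Management plays Hard (best of 4, 3, 12); Union gets 7.
- N4 → Management plays Hard (best of 6, 2, 15); Union gets 14.
Union's induced payoffs are 1, 11, 7, 14, so Union commits to N4. Subgame-perfect outcome: (N4, Hard) with payoffs (14, 15).

N4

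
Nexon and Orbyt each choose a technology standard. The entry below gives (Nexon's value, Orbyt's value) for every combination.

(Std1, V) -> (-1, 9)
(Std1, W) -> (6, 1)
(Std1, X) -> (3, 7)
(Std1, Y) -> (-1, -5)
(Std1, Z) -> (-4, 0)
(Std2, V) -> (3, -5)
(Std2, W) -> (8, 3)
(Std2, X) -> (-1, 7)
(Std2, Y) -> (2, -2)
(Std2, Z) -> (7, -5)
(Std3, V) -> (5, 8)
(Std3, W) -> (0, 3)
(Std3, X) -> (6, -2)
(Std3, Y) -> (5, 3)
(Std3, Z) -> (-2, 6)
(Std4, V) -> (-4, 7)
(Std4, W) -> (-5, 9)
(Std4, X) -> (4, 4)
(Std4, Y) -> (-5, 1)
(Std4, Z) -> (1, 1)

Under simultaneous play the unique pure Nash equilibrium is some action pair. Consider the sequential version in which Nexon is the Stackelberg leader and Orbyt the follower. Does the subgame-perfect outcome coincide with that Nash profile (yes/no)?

Orbyt best-responds to each possible Nexon move:
- Std1 → Orbyt plays V (best of 9, 1, 7, -5, 0); Nexon gets -1.
- Std2 → Orbyt plays X (best of -5, 3, 7, -2, -5); Nexon gets -1.
- Std3 → Orbyt plays V (best of 8, 3, -2, 3, 6); Nexon gets 5.
- Std4 → Orbyt plays W (best of 7, 9, 4, 1, 1); Nexon gets -5.
Maximizing over -1, -1, 5, -5, Nexon chooses Std3. Subgame-perfect outcome: (Std3, V) with payoffs (5, 8).
Under simultaneous play:
Nexon's best replies: V→Std3; W→Std2; X→Std3; Y→Std3; Z→Std2.
Orbyt's best replies: Std1→V; Std2→X; Std3→V; Std4→W.
Only (Std3, V) has each player best-responding; Nash payoffs (5, 8).
Sequential outcome (Std3, V) coincides with the Nash profile (Std3, V).

yes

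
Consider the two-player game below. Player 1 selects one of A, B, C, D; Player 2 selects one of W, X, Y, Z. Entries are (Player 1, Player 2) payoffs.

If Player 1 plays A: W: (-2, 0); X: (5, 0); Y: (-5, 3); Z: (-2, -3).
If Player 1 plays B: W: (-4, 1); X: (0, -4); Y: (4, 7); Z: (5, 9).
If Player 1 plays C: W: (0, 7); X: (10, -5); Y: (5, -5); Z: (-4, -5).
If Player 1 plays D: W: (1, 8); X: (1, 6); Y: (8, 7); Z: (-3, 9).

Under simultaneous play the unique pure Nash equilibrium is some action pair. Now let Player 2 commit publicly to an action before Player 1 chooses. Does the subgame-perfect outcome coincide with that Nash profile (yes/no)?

Work backward from Player 1's decision.
- W → Player 1 plays D (best of -2, -4, 0, 1); Player 2 gets 8.
- X → Player 1 plays C (best of 5, 0, 10, 1); Player 2 gets -5.
- Y → Player 1 plays D (best of -5, 4, 5, 8); Player 2 gets 7.
- Z → Player 1 plays B (best of -2, 5, -4, -3); Player 2 gets 9.
Maximizing over 8, -5, 7, 9, Player 2 chooses Z. Subgame-perfect outcome: (B, Z) with payoffs (5, 9).
For the simultaneous game, intersect best replies.
Player 1's best replies: W→D; X→C; Y→D; Z→B.
Player 2's best replies: A→Y; B→Z; C→W; D→Z.
The unique mutual best reply is (B, Z), giving (5, 9).
Sequential outcome (B, Z) coincides with the Nash profile (B, Z).

yes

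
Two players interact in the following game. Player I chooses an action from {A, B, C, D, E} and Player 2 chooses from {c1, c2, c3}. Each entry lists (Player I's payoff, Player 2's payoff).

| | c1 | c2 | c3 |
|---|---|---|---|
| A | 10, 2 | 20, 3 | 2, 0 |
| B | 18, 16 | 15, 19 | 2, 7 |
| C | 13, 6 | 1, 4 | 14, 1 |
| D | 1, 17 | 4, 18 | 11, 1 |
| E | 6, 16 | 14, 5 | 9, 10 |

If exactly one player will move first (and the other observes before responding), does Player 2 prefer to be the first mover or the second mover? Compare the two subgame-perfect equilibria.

If Player I leads: Player 2's best replies are A→c2, B→c2, C→c1, D→c2, E→c1; Player I's induced payoffs 20, 15, 13, 4, 6; outcome (A, c2), payoffs (20, 3).
If Player 2 leads: Player I's best replies are c1→B, c2→A, c3→C; Player 2's induced payoffs 16, 3, 1; outcome (B, c1), payoffs (18, 16).
Player 2 gets 16 moving first and 3 moving second, so Player 2 prefers to move first.

first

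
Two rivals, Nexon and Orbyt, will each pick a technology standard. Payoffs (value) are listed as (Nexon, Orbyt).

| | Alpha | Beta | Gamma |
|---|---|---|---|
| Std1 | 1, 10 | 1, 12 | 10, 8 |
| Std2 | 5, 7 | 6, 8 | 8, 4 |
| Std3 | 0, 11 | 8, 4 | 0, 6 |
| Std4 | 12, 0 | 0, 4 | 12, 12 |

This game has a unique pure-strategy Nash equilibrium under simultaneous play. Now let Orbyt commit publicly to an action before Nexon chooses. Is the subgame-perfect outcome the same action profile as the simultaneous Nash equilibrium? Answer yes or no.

Work backward from Nexon's decision.
- Alpha: Nexon compares 1, 5, 0, 12 and picks Std4; Orbyt would get 0.
- Beta: Nexon compares 1, 6, 8, 0 and picks Std3; Orbyt would get 4.
- Gamma: Nexon compares 10, 8, 0, 12 and picks Std4; Orbyt would get 12.
Maximizing over 0, 4, 12, Orbyt chooses Gamma. Subgame-perfect outcome: (Std4, Gamma) with payoffs (12, 12).
For the simultaneous game, intersect best replies.
Nexon's best replies: Alpha→Std4; Beta→Std3; Gamma→Std4.
Orbyt's best replies: Std1→Beta; Std2→Beta; Std3→Alpha; Std4→Gamma.
Only (Std4, Gamma) has each player best-responding; Nash payoffs (12, 12).
Sequential outcome (Std4, Gamma) coincides with the Nash profile (Std4, Gamma).

yes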